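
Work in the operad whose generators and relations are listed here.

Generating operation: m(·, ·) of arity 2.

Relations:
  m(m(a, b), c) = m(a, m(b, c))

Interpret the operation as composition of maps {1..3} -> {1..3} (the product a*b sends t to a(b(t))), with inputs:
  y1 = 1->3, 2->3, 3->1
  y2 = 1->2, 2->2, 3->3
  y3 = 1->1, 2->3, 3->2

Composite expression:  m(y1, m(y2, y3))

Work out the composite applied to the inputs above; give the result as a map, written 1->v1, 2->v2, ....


m(y2, y3) = 1->2, 2->3, 3->2
m(y1, m(y2, y3)) = 1->3, 2->1, 3->3

1->3, 2->1, 3->3


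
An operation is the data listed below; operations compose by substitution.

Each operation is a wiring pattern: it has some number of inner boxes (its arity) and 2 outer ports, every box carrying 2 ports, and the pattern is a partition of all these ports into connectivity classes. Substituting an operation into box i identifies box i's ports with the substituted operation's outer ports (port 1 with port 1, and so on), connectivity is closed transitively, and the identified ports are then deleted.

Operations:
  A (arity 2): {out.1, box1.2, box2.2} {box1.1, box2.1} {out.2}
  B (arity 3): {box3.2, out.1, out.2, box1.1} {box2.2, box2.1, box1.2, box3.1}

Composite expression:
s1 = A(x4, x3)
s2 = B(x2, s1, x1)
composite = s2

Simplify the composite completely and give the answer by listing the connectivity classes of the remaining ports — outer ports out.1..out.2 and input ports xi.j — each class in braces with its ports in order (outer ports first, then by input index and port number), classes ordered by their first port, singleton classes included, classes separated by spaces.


{out.1, out.2, x1.2, x2.1} {x1.1, x2.2, x3.2, x4.2} {x3.1, x4.1}

Substituting into B glues patterns; closure does the rest.
stage A: inputs (x4, x3), connectivity {out.1, x3.2, x4.2} {out.2} {x3.1, x4.1}, out.j its boundary
stage B: inputs (x2, x4, x3, x1), connectivity {out.1, out.2, x1.2, x2.1} {x1.1, x2.2, x3.2, x4.2} {x3.1, x4.1}, out.j its boundary


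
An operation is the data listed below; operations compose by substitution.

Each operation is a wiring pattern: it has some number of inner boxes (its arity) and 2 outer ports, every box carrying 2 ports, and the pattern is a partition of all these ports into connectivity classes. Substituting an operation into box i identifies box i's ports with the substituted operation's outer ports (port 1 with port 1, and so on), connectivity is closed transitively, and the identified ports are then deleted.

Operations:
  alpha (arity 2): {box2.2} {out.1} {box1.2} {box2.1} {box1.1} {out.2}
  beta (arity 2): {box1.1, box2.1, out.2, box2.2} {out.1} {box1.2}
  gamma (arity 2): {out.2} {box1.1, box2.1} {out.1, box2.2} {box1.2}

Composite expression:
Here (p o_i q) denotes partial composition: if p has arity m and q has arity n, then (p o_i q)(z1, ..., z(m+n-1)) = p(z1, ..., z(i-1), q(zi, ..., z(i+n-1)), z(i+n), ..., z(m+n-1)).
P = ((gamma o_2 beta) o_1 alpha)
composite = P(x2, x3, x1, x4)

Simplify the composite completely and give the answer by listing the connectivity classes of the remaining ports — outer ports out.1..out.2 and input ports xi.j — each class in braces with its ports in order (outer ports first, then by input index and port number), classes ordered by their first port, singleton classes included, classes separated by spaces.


After gluing at gamma, chains via deleted ports link the x-ports.
after alpha, the pattern on (x2, x3) reads {out.1} {out.2} {x2.1} {x2.2} {x3.1} {x3.2} (out.j = its outer ports)
after beta, the pattern on (x1, x4) reads {out.1} {out.2, x1.1, x4.1, x4.2} {x1.2} (out.j = its outer ports)
after gamma, the pattern on (x2, x3, x1, x4) reads {out.1, x1.1, x4.1, x4.2} {out.2} {x1.2} {x2.1} {x2.2} {x3.1} {x3.2} (out.j = its outer ports)

{out.1, x1.1, x4.1, x4.2} {out.2} {x1.2} {x2.1} {x2.2} {x3.1} {x3.2}


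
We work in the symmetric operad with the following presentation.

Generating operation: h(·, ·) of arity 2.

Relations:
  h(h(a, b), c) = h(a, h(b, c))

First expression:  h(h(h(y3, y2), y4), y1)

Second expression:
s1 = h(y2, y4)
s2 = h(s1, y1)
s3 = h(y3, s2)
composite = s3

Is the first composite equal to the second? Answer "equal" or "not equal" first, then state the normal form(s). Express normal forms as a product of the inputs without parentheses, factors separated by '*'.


Normal form of the first expression: y3 * y2 * y4 * y1
Normal form of the second expression: y3 * y2 * y4 * y1
Identical normal forms: equal.

equal; the common form is y3 * y2 * y4 * y1


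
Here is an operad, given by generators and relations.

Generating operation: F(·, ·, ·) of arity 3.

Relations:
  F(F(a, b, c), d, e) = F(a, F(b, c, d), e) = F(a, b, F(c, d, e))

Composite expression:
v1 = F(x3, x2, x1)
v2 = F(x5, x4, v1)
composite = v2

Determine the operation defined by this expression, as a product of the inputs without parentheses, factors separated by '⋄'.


Associativity of F dissolves the nesting; only the x-input order survives.
F(x3, x2, x1) spells out as x3 ⋄ x2 ⋄ x1
F(x5, x4, F(x3, x2, x1)) spells out as x5 ⋄ x4 ⋄ x3 ⋄ x2 ⋄ x1

x5 ⋄ x4 ⋄ x3 ⋄ x2 ⋄ x1


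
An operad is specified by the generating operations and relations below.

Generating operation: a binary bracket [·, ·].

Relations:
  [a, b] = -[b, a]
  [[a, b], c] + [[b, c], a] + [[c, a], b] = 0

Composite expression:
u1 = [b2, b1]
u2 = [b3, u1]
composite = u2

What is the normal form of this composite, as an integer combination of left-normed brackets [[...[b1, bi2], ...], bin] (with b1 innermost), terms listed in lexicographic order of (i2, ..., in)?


Left-normed coefficients sit on the b1-initial expansion words.
Composite bracket: [b3, [b2, b1]]
Full expansion: 4 signed words from ab - ba (2^2 = 4).
Words beginning with b1 determine it all:
  the word b1b2b3 carries sign +1 and contributes +[[b1, b2], b3]

[[b1, b2], b3]


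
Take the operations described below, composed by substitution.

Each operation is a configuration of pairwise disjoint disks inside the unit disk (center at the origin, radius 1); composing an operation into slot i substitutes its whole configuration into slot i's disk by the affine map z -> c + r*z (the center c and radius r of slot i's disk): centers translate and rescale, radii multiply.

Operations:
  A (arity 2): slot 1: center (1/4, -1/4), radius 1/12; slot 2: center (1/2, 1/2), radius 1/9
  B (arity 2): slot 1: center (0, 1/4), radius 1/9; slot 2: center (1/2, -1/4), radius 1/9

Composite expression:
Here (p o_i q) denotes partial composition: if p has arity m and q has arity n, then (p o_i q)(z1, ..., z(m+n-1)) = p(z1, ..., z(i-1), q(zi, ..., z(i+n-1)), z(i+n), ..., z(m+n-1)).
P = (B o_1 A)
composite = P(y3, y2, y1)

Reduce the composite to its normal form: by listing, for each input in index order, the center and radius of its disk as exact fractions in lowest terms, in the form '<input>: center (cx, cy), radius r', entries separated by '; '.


y1: center (1/2, -1/4), radius 1/9; y2: center (1/18, 11/36), radius 1/81; y3: center (1/36, 2/9), radius 1/108

Below B, radii multiply path by path; the y-disk centers shift.
input y3: composing its 2 substitution steps yields center (1/36, 2/9), radius 1/108
input y2: composing its 2 substitution steps yields center (1/18, 11/36), radius 1/81
input y1: composing its 1 substitution step yields center (1/2, -1/4), radius 1/9


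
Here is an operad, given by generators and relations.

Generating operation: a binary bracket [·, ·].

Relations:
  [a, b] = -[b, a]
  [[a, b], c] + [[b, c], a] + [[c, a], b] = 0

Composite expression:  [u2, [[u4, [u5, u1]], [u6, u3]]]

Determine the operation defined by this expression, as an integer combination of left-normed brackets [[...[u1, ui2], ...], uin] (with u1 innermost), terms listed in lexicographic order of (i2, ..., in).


[[[[[u1, u5], u4], u3], u6], u2] - [[[[[u1, u5], u4], u6], u3], u2]

Antisymmetry and Jacobi reduce to u1-anchored left-normed brackets.
Composite bracket: [u2, [[u4, [u5, u1]], [u6, u3]]]
Full expansion: 32 signed words from ab - ba (2^5 = 32).
The u1-initial words carry the normal form:
  from u1u5u4u3u6u2, sign +1: term +[[[[[u1, u5], u4], u3], u6], u2]
  from u1u5u4u6u3u2, sign -1: term -[[[[[u1, u5], u4], u6], u3], u2]


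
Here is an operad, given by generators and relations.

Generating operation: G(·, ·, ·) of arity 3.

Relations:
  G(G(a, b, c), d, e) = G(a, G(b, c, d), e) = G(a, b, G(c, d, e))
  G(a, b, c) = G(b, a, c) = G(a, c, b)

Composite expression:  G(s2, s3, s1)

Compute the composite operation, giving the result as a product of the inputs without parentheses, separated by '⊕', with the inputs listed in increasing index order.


s1 ⊕ s2 ⊕ s3

Reordering under G is free, so list the s-inputs canonically.
G(s2, s3, s1) reduces to s2 ⊕ s3 ⊕ s1
reordering the factors by index: s1 ⊕ s2 ⊕ s3


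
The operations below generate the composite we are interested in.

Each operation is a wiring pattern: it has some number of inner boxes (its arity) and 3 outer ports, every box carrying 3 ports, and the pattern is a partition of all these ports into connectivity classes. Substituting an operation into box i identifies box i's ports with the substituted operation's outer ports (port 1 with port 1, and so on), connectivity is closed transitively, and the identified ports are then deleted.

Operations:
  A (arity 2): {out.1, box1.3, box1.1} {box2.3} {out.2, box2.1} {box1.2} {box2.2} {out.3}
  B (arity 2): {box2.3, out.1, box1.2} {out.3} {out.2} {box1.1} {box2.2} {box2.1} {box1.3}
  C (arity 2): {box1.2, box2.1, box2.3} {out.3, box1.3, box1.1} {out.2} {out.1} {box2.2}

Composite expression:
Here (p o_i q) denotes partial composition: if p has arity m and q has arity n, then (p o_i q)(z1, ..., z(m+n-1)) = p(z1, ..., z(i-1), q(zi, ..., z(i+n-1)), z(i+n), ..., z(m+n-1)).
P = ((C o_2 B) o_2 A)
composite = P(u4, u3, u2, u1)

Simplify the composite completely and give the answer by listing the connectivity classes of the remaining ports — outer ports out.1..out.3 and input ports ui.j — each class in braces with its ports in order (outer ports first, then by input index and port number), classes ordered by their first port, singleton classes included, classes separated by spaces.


Reachability decides: close wires over C-identified ports.
stage A: inputs (u3, u2), connectivity {out.1, u3.1, u3.3} {out.2, u2.1} {out.3} {u2.2} {u2.3} {u3.2}, out.j its boundary
stage B: inputs (u3, u2, u1), connectivity {out.1, u1.3, u2.1} {out.2} {out.3} {u1.1} {u1.2} {u2.2} {u2.3} {u3.1, u3.3} {u3.2}, out.j its boundary
stage C: inputs (u4, u3, u2, u1), connectivity {out.1} {out.2} {out.3, u4.1, u4.3} {u1.1} {u1.2} {u1.3, u2.1, u4.2} {u2.2} {u2.3} {u3.1, u3.3} {u3.2}, out.j its boundary

{out.1} {out.2} {out.3, u4.1, u4.3} {u1.1} {u1.2} {u1.3, u2.1, u4.2} {u2.2} {u2.3} {u3.1, u3.3} {u3.2}


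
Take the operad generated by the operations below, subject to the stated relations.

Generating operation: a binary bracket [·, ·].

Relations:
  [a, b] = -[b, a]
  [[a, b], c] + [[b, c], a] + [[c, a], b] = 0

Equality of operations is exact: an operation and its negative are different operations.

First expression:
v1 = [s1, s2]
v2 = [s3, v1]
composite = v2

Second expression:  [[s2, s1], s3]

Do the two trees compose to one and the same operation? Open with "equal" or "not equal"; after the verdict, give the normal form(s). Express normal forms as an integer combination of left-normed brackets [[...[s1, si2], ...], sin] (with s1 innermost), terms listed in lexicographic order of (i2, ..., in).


The first composite normalizes to -[[s1, s2], s3]
The second composite normalizes to -[[s1, s2], s3]
The normal forms match — equal.

equal; the common form is -[[s1, s2], s3]


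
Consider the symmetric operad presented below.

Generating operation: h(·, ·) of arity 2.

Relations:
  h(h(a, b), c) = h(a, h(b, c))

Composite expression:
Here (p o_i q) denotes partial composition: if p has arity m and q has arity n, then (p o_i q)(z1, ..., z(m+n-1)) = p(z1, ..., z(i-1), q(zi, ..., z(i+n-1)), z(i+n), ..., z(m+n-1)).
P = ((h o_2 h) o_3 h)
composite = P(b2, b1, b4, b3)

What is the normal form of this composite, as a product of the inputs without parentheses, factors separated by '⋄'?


b2 ⋄ b1 ⋄ b4 ⋄ b3

Associativity of h dissolves the nesting; only the b-input order survives.
h(b4, b3) linearizes to b4 ⋄ b3
h(b1, h(b4, b3)) linearizes to b1 ⋄ b4 ⋄ b3
h(b2, h(b1, h(b4, b3))) linearizes to b2 ⋄ b1 ⋄ b4 ⋄ b3


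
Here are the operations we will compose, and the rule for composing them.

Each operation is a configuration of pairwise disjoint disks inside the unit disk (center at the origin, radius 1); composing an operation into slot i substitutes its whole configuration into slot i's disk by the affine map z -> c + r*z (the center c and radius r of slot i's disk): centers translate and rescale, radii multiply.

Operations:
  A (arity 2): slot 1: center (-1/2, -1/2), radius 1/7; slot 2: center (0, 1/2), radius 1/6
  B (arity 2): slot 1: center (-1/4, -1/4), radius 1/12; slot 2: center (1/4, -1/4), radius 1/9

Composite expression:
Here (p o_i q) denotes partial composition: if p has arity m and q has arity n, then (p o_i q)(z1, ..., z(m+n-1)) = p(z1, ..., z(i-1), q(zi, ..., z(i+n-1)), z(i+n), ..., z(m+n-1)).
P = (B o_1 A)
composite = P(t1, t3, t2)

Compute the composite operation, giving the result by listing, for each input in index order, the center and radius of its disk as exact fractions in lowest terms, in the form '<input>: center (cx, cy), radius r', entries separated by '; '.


t1: center (-7/24, -7/24), radius 1/84; t2: center (1/4, -1/4), radius 1/9; t3: center (-1/4, -5/24), radius 1/72


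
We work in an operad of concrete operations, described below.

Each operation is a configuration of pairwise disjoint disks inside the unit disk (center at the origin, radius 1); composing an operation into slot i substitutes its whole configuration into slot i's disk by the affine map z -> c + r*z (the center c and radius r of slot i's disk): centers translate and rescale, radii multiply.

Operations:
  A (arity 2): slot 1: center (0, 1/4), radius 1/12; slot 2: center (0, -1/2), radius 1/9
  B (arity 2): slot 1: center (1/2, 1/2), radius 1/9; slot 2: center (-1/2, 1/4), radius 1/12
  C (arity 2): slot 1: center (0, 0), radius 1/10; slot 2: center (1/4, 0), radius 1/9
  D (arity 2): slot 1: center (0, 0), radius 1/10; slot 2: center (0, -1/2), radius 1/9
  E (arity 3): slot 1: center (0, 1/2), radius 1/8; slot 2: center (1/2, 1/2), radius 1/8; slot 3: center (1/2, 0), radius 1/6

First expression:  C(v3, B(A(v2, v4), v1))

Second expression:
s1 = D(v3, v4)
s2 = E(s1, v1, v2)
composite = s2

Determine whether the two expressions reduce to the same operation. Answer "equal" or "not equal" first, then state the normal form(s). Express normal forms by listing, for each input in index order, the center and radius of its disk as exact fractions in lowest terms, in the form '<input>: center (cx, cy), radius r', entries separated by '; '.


not equal; the first gives v1: center (7/36, 1/36), radius 1/108; v2: center (11/36, 19/324), radius 1/972; v3: center (0, 0), radius 1/10; v4: center (11/36, 4/81), radius 1/729 and the second v1: center (1/2, 1/2), radius 1/8; v2: center (1/2, 0), radius 1/6; v3: center (0, 1/2), radius 1/80; v4: center (0, 7/16), radius 1/72

The first expression, normalized: v1: center (7/36, 1/36), radius 1/108; v2: center (11/36, 19/324), radius 1/972; v3: center (0, 0), radius 1/10; v4: center (11/36, 4/81), radius 1/729
The second expression, normalized: v1: center (1/2, 1/2), radius 1/8; v2: center (1/2, 0), radius 1/6; v3: center (0, 1/2), radius 1/80; v4: center (0, 7/16), radius 1/72
The normal forms differ: not equal.


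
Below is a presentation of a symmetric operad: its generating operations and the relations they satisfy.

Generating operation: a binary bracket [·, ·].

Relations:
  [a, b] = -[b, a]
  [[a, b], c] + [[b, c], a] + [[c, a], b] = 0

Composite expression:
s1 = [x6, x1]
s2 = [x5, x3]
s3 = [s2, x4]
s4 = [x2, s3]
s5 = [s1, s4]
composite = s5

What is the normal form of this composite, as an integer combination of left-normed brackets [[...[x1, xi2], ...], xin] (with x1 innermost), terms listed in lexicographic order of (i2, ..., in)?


[[[[[x1, x6], x2], x3], x5], x4] - [[[[[x1, x6], x2], x4], x3], x5] + [[[[[x1, x6], x2], x4], x5], x3] - [[[[[x1, x6], x2], x5], x3], x4] - [[[[[x1, x6], x3], x5], x4], x2] + [[[[[x1, x6], x4], x3], x5], x2] - [[[[[x1, x6], x4], x5], x3], x2] + [[[[[x1, x6], x5], x3], x4], x2]


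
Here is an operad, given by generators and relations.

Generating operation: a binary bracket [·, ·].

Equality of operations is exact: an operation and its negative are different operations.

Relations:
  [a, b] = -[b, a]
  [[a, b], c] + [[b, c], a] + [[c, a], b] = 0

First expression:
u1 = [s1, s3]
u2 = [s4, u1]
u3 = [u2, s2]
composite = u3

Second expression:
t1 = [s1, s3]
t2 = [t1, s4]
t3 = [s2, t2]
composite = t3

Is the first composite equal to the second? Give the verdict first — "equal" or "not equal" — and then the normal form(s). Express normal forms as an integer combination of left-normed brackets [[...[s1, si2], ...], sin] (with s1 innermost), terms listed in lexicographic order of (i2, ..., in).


Reducing the first expression gives -[[[s1, s3], s4], s2]
Reducing the second expression gives -[[[s1, s3], s4], s2]
Identical normal forms: equal.

equal; both compose to -[[[s1, s3], s4], s2]


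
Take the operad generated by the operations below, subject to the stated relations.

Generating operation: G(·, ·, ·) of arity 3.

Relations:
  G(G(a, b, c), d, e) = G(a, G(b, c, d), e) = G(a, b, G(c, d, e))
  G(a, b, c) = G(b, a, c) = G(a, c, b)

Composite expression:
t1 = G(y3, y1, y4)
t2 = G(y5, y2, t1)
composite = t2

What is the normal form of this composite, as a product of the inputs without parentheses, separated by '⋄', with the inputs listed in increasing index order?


y1 ⋄ y2 ⋄ y3 ⋄ y4 ⋄ y5

Shape and order are irrelevant to G; the y-input set decides.
G(y3, y1, y4) reduces to y3 ⋄ y1 ⋄ y4
G(y5, y2, G(y3, y1, y4)) reduces to y5 ⋄ y2 ⋄ y3 ⋄ y1 ⋄ y4
commutativity sorts the factors: y1 ⋄ y2 ⋄ y3 ⋄ y4 ⋄ y5


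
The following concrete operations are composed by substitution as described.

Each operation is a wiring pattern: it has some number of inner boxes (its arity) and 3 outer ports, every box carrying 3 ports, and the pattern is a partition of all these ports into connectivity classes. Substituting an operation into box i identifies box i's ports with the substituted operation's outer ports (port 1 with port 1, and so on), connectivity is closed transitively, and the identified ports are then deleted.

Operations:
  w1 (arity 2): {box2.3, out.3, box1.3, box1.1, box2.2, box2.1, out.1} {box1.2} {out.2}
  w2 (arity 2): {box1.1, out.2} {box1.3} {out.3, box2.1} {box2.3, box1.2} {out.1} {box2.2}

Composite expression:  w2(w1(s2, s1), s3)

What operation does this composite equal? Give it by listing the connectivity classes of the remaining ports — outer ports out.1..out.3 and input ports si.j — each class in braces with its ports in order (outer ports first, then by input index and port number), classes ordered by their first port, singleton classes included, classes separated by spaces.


{out.1} {out.2, s1.1, s1.2, s1.3, s2.1, s2.3} {out.3, s3.1} {s2.2} {s3.2} {s3.3}

Reachability decides: close wires over w2-identified ports.
composing w1 on (s2, s1), with out.j its own outer ports: {out.1, out.3, s1.1, s1.2, s1.3, s2.1, s2.3} {out.2} {s2.2}
composing w2 on (s2, s1, s3), with out.j its own outer ports: {out.1} {out.2, s1.1, s1.2, s1.3, s2.1, s2.3} {out.3, s3.1} {s2.2} {s3.2} {s3.3}


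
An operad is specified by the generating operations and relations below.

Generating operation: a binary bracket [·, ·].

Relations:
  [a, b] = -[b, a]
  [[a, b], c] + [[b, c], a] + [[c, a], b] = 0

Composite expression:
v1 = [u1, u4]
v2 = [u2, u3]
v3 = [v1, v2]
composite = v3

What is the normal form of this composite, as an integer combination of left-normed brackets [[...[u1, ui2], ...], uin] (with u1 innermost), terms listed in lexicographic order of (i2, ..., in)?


[[[u1, u4], u2], u3] - [[[u1, u4], u3], u2]


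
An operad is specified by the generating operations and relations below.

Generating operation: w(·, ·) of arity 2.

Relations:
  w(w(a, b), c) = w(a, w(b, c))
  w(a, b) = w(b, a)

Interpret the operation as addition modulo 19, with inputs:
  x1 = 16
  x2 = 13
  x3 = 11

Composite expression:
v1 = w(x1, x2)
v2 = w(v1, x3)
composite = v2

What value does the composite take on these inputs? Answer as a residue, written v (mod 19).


w(x1, x2) = 10
w(w(x1, x2), x3) = 2

2 (mod 19)


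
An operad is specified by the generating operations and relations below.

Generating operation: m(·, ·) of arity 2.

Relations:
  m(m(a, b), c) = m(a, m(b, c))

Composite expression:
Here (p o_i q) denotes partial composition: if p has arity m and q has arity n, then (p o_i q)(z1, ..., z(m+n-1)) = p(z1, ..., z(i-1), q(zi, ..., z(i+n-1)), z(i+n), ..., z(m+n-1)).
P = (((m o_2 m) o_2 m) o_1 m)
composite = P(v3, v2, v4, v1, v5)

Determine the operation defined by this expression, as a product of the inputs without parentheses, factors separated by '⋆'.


Every regrouping of m is equal, so read the v-inputs in written order.
m(v3, v2) unparenthesizes to v3 ⋆ v2
m(v4, v1) unparenthesizes to v4 ⋆ v1
m(m(v4, v1), v5) unparenthesizes to v4 ⋆ v1 ⋆ v5
m(m(v3, v2), m(m(v4, v1), v5)) unparenthesizes to v3 ⋆ v2 ⋆ v4 ⋆ v1 ⋆ v5

v3 ⋆ v2 ⋆ v4 ⋆ v1 ⋆ v5


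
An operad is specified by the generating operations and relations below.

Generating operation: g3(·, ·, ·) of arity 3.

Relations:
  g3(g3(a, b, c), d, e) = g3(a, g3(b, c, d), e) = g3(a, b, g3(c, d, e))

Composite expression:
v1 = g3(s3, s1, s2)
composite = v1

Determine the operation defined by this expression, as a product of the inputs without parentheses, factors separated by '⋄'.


Associativity of g3 dissolves the nesting; only the s-input order survives.
g3(s3, s1, s2) collapses to s3 ⋄ s1 ⋄ s2

s3 ⋄ s1 ⋄ s2


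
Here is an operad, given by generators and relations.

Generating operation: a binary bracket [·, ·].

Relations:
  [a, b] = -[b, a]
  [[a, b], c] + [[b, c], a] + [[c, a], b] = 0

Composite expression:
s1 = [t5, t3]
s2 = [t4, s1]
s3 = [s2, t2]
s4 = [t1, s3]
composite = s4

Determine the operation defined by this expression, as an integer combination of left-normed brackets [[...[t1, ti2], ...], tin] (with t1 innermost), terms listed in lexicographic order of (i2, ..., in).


A multilinear Lie element is pinned by t1-initial words (t1 innermost).
Composite bracket: [t1, [[t4, [t5, t3]], t2]]
Each bracket splits as ab - ba, giving 16 signed words (2^4 = 16).
The t1-initial words carry the normal form:
  from t1t2t3t5t4, sign -1: term -[[[[t1, t2], t3], t5], t4]
  from t1t2t4t3t5, sign +1: term +[[[[t1, t2], t4], t3], t5]
  from t1t2t4t5t3, sign -1: term -[[[[t1, t2], t4], t5], t3]
  from t1t2t5t3t4, sign +1: term +[[[[t1, t2], t5], t3], t4]
  from t1t3t5t4t2, sign +1: term +[[[[t1, t3], t5], t4], t2]
  from t1t4t3t5t2, sign -1: term -[[[[t1, t4], t3], t5], t2]
  from t1t4t5t3t2, sign +1: term +[[[[t1, t4], t5], t3], t2]
  from t1t5t3t4t2, sign -1: term -[[[[t1, t5], t3], t4], t2]

-[[[[t1, t2], t3], t5], t4] + [[[[t1, t2], t4], t3], t5] - [[[[t1, t2], t4], t5], t3] + [[[[t1, t2], t5], t3], t4] + [[[[t1, t3], t5], t4], t2] - [[[[t1, t4], t3], t5], t2] + [[[[t1, t4], t5], t3], t2] - [[[[t1, t5], t3], t4], t2]


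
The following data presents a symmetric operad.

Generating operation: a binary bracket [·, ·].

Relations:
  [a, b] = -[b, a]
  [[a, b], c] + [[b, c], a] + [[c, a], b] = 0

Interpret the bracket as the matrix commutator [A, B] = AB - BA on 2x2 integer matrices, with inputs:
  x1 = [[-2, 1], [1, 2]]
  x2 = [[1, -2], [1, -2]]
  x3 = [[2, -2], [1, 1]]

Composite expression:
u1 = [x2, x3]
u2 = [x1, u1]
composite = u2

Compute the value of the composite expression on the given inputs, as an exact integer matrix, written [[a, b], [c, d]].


[[2, 16], [-8, -2]]


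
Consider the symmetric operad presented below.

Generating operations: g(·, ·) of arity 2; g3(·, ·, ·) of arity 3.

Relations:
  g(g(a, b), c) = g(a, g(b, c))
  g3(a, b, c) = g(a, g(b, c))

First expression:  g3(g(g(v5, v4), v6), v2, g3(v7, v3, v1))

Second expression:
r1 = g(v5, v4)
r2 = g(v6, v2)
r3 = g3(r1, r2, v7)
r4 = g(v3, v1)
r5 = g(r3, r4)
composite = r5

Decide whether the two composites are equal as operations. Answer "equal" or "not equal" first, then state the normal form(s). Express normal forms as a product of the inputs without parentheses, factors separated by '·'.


equal — both sides give v5 · v4 · v6 · v2 · v7 · v3 · v1

In normal form, the first expression is v5 · v4 · v6 · v2 · v7 · v3 · v1
In normal form, the second expression is v5 · v4 · v6 · v2 · v7 · v3 · v1
Identical normal forms: equal.


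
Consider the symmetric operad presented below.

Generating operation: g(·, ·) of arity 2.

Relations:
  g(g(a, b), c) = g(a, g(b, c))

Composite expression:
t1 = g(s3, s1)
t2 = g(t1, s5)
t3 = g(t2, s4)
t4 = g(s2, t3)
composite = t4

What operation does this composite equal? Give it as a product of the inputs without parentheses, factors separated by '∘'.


s2 ∘ s3 ∘ s1 ∘ s5 ∘ s4

Associativity of g dissolves the nesting; only the s-input order survives.
g(s3, s1) reduces to s3 ∘ s1
g(g(s3, s1), s5) reduces to s3 ∘ s1 ∘ s5
g(g(g(s3, s1), s5), s4) reduces to s3 ∘ s1 ∘ s5 ∘ s4
g(s2, g(g(g(s3, s1), s5), s4)) reduces to s2 ∘ s3 ∘ s1 ∘ s5 ∘ s4


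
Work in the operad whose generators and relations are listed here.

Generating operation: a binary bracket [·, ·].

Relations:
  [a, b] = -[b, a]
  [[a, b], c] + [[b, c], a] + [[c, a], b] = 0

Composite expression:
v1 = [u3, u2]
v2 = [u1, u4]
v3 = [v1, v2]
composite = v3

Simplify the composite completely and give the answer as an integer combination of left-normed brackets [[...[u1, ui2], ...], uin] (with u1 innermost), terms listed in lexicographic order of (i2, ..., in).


Antisymmetry and Jacobi reduce to u1-anchored left-normed brackets.
Composite bracket: [[u3, u2], [u1, u4]]
Applying ab - ba throughout gives 8 signed words (2^3 = 8).
Coefficients come from the u1-initial words:
  from u1u4u2u3, sign +1: term +[[[u1, u4], u2], u3]
  from u1u4u3u2, sign -1: term -[[[u1, u4], u3], u2]

[[[u1, u4], u2], u3] - [[[u1, u4], u3], u2]


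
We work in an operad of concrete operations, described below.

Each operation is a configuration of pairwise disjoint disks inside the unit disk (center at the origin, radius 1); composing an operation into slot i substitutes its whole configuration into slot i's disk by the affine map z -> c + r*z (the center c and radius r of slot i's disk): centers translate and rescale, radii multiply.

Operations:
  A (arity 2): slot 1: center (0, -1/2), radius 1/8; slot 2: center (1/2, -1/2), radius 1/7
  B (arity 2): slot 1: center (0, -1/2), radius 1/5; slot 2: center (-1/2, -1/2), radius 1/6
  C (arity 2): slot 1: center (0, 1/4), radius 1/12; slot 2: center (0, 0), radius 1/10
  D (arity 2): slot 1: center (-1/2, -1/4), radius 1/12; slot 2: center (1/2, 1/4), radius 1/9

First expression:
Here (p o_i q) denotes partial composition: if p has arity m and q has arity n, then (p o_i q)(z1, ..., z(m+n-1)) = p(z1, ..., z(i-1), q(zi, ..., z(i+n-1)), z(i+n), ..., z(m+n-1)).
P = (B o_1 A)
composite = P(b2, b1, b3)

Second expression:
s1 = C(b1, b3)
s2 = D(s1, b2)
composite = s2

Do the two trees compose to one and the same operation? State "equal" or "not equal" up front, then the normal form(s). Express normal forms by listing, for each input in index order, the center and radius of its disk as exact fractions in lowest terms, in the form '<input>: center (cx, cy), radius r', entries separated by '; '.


not equal; first: b1: center (1/10, -3/5), radius 1/35; b2: center (0, -3/5), radius 1/40; b3: center (-1/2, -1/2), radius 1/6; second: b1: center (-1/2, -11/48), radius 1/144; b2: center (1/2, 1/4), radius 1/9; b3: center (-1/2, -1/4), radius 1/120

Normal form of the first expression: b1: center (1/10, -3/5), radius 1/35; b2: center (0, -3/5), radius 1/40; b3: center (-1/2, -1/2), radius 1/6
Normal form of the second expression: b1: center (-1/2, -11/48), radius 1/144; b2: center (1/2, 1/4), radius 1/9; b3: center (-1/2, -1/4), radius 1/120
The normal forms differ: not equal.


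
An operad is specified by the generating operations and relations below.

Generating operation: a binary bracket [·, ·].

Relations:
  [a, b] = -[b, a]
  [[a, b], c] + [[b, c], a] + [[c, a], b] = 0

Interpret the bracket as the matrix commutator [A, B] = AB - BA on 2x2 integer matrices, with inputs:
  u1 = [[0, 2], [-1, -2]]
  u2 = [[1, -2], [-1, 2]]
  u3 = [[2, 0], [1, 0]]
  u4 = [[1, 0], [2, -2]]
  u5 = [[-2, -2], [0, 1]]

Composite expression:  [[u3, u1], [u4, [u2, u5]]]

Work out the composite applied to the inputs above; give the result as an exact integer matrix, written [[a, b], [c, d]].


[u3, u1] = [[-2, 4], [4, 2]]
[u2, u5] = [[-2, -4], [3, 2]]
[u4, [u2, u5]] = [[8, -12], [-17, -8]]
[[u3, u1], [u4, [u2, u5]]] = [[-20, -16], [-4, 20]]

[[-20, -16], [-4, 20]]


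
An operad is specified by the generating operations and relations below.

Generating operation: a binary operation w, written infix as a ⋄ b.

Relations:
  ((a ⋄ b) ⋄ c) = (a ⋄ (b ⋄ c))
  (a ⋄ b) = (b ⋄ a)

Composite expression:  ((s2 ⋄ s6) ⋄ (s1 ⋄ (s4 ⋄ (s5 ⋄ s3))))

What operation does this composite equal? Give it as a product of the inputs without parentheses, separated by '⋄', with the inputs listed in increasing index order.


s1 ⋄ s2 ⋄ s3 ⋄ s4 ⋄ s5 ⋄ s6

Any arrangement under w is one operation, so sort the s-inputs.
(s2 ⋄ s6) flattens to s2 ⋄ s6
(s5 ⋄ s3) flattens to s5 ⋄ s3
(s4 ⋄ (s5 ⋄ s3)) flattens to s4 ⋄ s5 ⋄ s3
(s1 ⋄ (s4 ⋄ (s5 ⋄ s3))) flattens to s1 ⋄ s4 ⋄ s5 ⋄ s3
((s2 ⋄ s6) ⋄ (s1 ⋄ (s4 ⋄ (s5 ⋄ s3)))) flattens to s2 ⋄ s6 ⋄ s1 ⋄ s4 ⋄ s5 ⋄ s3
commutativity sorts the factors: s1 ⋄ s2 ⋄ s3 ⋄ s4 ⋄ s5 ⋄ s6


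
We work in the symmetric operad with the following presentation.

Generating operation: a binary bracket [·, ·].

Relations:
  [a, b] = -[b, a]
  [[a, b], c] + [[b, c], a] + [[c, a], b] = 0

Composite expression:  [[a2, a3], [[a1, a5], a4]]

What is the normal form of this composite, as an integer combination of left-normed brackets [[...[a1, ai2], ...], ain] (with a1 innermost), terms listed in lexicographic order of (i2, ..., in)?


-[[[[a1, a5], a4], a2], a3] + [[[[a1, a5], a4], a3], a2]

Antisymmetry and Jacobi reduce to a1-anchored left-normed brackets.
Composite bracket: [[a2, a3], [[a1, a5], a4]]
Each bracket splits as ab - ba, giving 16 signed words (2^4 = 16).
Coefficients come from the a1-initial words:
  sign of a1a5a4a2a3 is -1, so it contributes -[[[[a1, a5], a4], a2], a3]
  sign of a1a5a4a3a2 is +1, so it contributes +[[[[a1, a5], a4], a3], a2]


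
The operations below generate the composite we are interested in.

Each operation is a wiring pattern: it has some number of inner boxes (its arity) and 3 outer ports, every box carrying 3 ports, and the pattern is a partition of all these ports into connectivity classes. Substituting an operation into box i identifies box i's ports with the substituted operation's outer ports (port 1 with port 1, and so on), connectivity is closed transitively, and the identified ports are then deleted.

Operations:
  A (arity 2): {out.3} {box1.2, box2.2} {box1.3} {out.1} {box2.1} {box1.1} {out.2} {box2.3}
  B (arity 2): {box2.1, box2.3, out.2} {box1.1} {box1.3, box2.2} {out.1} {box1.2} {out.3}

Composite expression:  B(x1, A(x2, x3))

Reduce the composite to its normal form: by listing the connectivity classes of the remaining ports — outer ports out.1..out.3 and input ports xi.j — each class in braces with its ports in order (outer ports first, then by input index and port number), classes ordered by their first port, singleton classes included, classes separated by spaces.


{out.1} {out.2} {out.3} {x1.1} {x1.2} {x1.3} {x2.1} {x2.2, x3.2} {x2.3} {x3.1} {x3.3}

Treat the ports identified at B as solder joints: merge, then drop.
A over (x2, x3) gives {out.1} {out.2} {out.3} {x2.1} {x2.2, x3.2} {x2.3} {x3.1} {x3.3}, out.j being that stage's outer ports
B over (x1, x2, x3) gives {out.1} {out.2} {out.3} {x1.1} {x1.2} {x1.3} {x2.1} {x2.2, x3.2} {x2.3} {x3.1} {x3.3}, out.j being that stage's outer ports


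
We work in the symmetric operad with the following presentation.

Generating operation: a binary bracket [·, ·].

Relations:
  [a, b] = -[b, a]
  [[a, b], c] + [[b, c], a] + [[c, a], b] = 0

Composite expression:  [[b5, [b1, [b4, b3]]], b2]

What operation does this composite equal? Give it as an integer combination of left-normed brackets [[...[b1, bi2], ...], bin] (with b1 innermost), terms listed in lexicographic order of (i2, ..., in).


A multilinear Lie element is pinned by b1-initial words (b1 innermost).
Composite bracket: [[b5, [b1, [b4, b3]]], b2]
Applying ab - ba throughout gives 16 signed words (2^4 = 16).
The b1-initial words carry the normal form:
  the word b1b3b4b5b2 carries sign +1 and contributes +[[[[b1, b3], b4], b5], b2]
  the word b1b4b3b5b2 carries sign -1 and contributes -[[[[b1, b4], b3], b5], b2]

[[[[b1, b3], b4], b5], b2] - [[[[b1, b4], b3], b5], b2]


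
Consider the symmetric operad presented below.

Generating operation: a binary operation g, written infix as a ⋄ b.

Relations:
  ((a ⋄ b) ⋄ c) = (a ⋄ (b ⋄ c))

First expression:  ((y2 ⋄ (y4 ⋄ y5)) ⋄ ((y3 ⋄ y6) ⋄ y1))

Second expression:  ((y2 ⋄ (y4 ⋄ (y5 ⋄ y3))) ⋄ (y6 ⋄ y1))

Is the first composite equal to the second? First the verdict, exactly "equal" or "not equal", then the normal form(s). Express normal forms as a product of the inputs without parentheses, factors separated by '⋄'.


Normal form of the first expression: y2 ⋄ y4 ⋄ y5 ⋄ y3 ⋄ y6 ⋄ y1
Normal form of the second expression: y2 ⋄ y4 ⋄ y5 ⋄ y3 ⋄ y6 ⋄ y1
One common form — equal.

equal — both sides give y2 ⋄ y4 ⋄ y5 ⋄ y3 ⋄ y6 ⋄ y1


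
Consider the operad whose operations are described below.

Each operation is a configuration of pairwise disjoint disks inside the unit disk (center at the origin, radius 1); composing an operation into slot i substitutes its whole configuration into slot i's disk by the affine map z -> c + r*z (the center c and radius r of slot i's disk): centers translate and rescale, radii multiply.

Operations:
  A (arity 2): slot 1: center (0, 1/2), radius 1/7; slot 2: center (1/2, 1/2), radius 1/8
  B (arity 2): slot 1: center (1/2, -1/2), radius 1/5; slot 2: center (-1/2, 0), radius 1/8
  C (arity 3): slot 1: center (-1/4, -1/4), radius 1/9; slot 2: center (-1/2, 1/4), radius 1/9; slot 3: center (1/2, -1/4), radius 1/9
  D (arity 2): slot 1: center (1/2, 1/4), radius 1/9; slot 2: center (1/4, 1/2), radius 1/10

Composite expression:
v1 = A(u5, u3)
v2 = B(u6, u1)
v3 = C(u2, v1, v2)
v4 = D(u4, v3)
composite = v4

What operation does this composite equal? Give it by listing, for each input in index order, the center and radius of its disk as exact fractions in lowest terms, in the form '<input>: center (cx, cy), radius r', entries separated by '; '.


u1: center (53/180, 19/40), radius 1/720; u2: center (9/40, 19/40), radius 1/90; u3: center (37/180, 191/360), radius 1/720; u4: center (1/2, 1/4), radius 1/9; u5: center (1/5, 191/360), radius 1/630; u6: center (11/36, 169/360), radius 1/450

Affine substitution under D: radii multiply and u-centers shift.
input u4: applying the 1 nested substitution gives center (1/2, 1/4), radius 1/9
input u2: applying the 2 nested substitutions gives center (9/40, 19/40), radius 1/90
input u5: applying the 3 nested substitutions gives center (1/5, 191/360), radius 1/630
input u3: applying the 3 nested substitutions gives center (37/180, 191/360), radius 1/720
input u6: applying the 3 nested substitutions gives center (11/36, 169/360), radius 1/450
input u1: applying the 3 nested substitutions gives center (53/180, 19/40), radius 1/720


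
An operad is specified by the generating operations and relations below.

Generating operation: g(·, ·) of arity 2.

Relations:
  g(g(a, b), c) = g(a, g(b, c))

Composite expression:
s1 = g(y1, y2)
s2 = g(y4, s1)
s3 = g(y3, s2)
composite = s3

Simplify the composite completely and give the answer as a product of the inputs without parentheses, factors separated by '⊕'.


y3 ⊕ y4 ⊕ y1 ⊕ y2

The g-tree's shape is irrelevant; the y-reading-order decides.
g(y1, y2) flattens to y1 ⊕ y2
g(y4, g(y1, y2)) flattens to y4 ⊕ y1 ⊕ y2
g(y3, g(y4, g(y1, y2))) flattens to y3 ⊕ y4 ⊕ y1 ⊕ y2


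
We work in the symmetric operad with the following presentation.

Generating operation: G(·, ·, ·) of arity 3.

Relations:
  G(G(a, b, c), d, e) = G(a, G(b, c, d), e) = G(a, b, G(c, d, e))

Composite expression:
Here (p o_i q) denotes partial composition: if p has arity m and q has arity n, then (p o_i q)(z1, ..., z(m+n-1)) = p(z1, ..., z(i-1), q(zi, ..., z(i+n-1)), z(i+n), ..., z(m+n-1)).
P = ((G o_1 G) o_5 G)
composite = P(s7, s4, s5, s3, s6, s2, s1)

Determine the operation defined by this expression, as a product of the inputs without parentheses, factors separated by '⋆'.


s7 ⋆ s4 ⋆ s5 ⋆ s3 ⋆ s6 ⋆ s2 ⋆ s1


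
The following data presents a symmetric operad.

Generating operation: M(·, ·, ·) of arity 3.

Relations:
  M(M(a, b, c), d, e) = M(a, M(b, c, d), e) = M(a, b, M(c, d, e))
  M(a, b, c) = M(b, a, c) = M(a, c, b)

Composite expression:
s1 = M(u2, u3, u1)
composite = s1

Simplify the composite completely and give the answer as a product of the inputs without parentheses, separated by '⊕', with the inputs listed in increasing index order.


Reordering under M is free, so list the u-inputs canonically.
M(u2, u3, u1) reduces to u2 ⊕ u3 ⊕ u1
rearranged into index order: u1 ⊕ u2 ⊕ u3

u1 ⊕ u2 ⊕ u3


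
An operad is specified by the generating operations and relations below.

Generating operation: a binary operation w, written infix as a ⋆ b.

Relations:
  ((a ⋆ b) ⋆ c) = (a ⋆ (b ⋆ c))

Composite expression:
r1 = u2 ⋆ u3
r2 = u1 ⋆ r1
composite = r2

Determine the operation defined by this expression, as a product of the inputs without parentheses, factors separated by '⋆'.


u1 ⋆ u2 ⋆ u3

Under associativity of w, the answer is the u's in reading order.
(u2 ⋆ u3) spells out as u2 ⋆ u3
(u1 ⋆ (u2 ⋆ u3)) spells out as u1 ⋆ u2 ⋆ u3


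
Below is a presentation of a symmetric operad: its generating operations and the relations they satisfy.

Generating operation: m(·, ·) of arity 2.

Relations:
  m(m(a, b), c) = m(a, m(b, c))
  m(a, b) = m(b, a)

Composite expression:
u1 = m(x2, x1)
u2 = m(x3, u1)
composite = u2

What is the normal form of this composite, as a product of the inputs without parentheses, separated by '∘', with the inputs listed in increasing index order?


x1 ∘ x2 ∘ x3

Key point: m commutes, so take the x-inputs in any fixed order.
m(x2, x1) unparenthesizes to x2 ∘ x1
m(x3, m(x2, x1)) unparenthesizes to x3 ∘ x2 ∘ x1
commutativity sorts the factors: x1 ∘ x2 ∘ x3


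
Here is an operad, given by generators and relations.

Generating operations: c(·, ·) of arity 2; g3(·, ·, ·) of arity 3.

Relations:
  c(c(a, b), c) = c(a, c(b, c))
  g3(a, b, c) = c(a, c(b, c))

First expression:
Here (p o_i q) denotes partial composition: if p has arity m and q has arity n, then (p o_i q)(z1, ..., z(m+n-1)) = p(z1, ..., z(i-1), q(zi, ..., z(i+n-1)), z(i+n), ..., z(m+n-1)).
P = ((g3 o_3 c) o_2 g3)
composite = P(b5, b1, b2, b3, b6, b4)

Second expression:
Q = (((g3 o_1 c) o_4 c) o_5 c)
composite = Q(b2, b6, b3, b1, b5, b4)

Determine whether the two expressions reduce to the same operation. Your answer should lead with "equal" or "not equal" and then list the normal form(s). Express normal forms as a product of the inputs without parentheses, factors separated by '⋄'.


not equal: they reduce to b5 ⋄ b1 ⋄ b2 ⋄ b3 ⋄ b6 ⋄ b4 and b2 ⋄ b6 ⋄ b3 ⋄ b1 ⋄ b5 ⋄ b4

In normal form, the first expression is b5 ⋄ b1 ⋄ b2 ⋄ b3 ⋄ b6 ⋄ b4
In normal form, the second expression is b2 ⋄ b6 ⋄ b3 ⋄ b1 ⋄ b5 ⋄ b4
The normal forms differ: not equal.
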